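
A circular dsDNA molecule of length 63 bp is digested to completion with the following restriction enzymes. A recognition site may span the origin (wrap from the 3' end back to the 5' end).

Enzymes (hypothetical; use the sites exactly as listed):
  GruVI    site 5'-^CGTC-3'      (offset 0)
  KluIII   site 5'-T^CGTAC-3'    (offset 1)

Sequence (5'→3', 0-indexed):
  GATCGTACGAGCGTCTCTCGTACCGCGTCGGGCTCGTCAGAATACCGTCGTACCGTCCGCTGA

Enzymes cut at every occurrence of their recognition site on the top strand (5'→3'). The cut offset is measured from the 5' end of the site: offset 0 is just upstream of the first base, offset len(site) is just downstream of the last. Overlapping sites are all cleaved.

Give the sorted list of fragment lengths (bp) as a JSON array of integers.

Site scan:
  GruVI CGTC/0: at [11, 25, 34, 45, 53] ⇒ [11, 25, 34, 45, 53]
  KluIII TCGTAC/1: at [2, 17, 47] ⇒ [3, 18, 48]

Pooled cuts: [3, 11, 18, 25, 34, 45, 48, 53]

Fragment lengths:
  3→11: 8 bp
  11→18: 7 bp
  18→25: 7 bp
  25→34: 9 bp
  34→45: 11 bp
  45→48: 3 bp
  48→53: 5 bp
  53→3 (wrap): 63-53+3 = 13 bp

[3,5,7,7,8,9,11,13]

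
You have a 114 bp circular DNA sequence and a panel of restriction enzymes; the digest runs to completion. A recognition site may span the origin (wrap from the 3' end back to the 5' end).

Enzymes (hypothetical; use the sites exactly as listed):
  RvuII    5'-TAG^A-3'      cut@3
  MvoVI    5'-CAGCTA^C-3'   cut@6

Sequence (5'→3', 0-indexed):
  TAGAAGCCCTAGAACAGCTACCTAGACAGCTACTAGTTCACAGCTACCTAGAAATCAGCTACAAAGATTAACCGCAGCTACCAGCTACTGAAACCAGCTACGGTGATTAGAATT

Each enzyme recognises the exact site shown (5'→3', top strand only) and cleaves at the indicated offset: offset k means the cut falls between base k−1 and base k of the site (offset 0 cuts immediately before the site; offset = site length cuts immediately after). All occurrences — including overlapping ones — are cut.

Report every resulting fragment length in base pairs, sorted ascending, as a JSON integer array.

Site scan:
  RvuII TAGA/3: at [0, 9, 22, 48, 107] ⇒ [3, 12, 25, 51, 110]
  MvoVI CAGCTAC/6: at [14, 26, 40, 55, 74, 81, 94] ⇒ [20, 32, 46, 61, 80, 87, 100]

Pooled cuts: [3, 12, 20, 25, 32, 46, 51, 61, 80, 87, 100, 110]

Fragment lengths:
  3→12: 9 bp
  12→20: 8 bp
  20→25: 5 bp
  25→32: 7 bp
  32→46: 14 bp
  46→51: 5 bp
  51→61: 10 bp
  61→80: 19 bp
  80→87: 7 bp
  87→100: 13 bp
  100→110: 10 bp
  110→3 (wrap): 114-110+3 = 7 bp

[5,5,7,7,7,8,9,10,10,13,14,19]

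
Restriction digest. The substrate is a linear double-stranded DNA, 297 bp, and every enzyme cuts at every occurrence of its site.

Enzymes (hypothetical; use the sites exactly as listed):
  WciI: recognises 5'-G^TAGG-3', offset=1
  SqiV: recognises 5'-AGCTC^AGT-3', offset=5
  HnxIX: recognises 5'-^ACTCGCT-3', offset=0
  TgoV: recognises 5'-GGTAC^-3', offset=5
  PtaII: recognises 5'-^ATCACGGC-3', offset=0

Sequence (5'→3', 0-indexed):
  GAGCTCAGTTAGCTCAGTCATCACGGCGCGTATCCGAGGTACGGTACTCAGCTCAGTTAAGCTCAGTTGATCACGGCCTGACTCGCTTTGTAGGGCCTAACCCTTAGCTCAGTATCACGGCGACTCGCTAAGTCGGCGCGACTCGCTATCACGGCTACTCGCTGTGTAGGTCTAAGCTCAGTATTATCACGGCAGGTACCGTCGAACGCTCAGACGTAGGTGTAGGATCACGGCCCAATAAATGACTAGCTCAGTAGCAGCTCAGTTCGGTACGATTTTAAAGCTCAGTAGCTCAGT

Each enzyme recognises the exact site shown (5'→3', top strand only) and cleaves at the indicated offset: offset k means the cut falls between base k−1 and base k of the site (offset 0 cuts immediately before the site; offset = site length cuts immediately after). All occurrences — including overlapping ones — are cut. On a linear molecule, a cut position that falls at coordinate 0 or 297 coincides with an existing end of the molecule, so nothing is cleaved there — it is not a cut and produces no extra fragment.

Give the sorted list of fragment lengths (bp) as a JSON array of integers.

Site scan:
  WciI GTAGG/1: at [89, 165, 215, 221] ⇒ [90, 166, 216, 222]
  SqiV AGCTCAGT/5: at [1, 10, 49, 59, 105, 174, 247, 258, 281, 289] ⇒ [6, 15, 54, 64, 110, 179, 252, 263, 286, 294]
  HnxIX ACTCGCT/0: at [80, 122, 140, 156] ⇒ [80, 122, 140, 156]
  TgoV GGTAC/5: at [37, 42, 194, 268] ⇒ [42, 47, 199, 273]
  PtaII ATCACGGC/0: at [19, 69, 113, 147, 185, 226] ⇒ [19, 69, 113, 147, 185, 226]

All cut coordinates (distinct, sorted): [6, 15, 19, 42, 47, 54, 64, 69, 80, 90, 110, 113, 122, 140, 147, 156, 166, 179, 185, 199, 216, 222, 226, 252, 263, 273, 286, 294]

Fragment lengths:
  [0,6): 6 bp
  [6,15): 9 bp
  [15,19): 4 bp
  [19,42): 23 bp
  [42,47): 5 bp
  [47,54): 7 bp
  [54,64): 10 bp
  [64,69): 5 bp
  [69,80): 11 bp
  [80,90): 10 bp
  [90,110): 20 bp
  [110,113): 3 bp
  [113,122): 9 bp
  [122,140): 18 bp
  [140,147): 7 bp
  [147,156): 9 bp
  [156,166): 10 bp
  [166,179): 13 bp
  [179,185): 6 bp
  [185,199): 14 bp
  [199,216): 17 bp
  [216,222): 6 bp
  [222,226): 4 bp
  [226,252): 26 bp
  [252,263): 11 bp
  [263,273): 10 bp
  [273,286): 13 bp
  [286,294): 8 bp
  [294,297): 3 bp

[3,3,4,4,5,5,6,6,6,7,7,8,9,9,9,10,10,10,10,11,11,13,13,14,17,18,20,23,26]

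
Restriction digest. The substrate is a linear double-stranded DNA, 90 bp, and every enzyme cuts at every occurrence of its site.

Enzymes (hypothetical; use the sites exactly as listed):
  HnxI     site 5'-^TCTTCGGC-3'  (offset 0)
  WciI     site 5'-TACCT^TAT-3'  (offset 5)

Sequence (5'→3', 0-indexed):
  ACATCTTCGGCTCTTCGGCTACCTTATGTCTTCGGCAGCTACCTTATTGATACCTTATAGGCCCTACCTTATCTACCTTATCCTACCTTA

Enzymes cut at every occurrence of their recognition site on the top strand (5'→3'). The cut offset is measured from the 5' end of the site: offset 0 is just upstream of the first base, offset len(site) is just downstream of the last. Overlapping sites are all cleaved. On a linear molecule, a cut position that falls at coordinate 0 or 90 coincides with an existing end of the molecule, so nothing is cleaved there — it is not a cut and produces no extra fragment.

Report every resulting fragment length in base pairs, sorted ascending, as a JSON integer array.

[3,4,8,9,11,12,13,14,16]

Site scan:
  HnxI (TCTTCGGC, off=0): starts [3, 11, 28] → cuts [3, 11, 28]
  WciI (TACCTTAT, off=5): starts [19, 39, 50, 64, 73] → cuts [24, 44, 55, 69, 78]

All cut coordinates (distinct, sorted): [3, 11, 24, 28, 44, 55, 69, 78]

Fragments:
  [0,3): 3 bp
  [3,11): 8 bp
  [11,24): 13 bp
  [24,28): 4 bp
  [28,44): 16 bp
  [44,55): 11 bp
  [55,69): 14 bp
  [69,78): 9 bp
  [78,90): 12 bp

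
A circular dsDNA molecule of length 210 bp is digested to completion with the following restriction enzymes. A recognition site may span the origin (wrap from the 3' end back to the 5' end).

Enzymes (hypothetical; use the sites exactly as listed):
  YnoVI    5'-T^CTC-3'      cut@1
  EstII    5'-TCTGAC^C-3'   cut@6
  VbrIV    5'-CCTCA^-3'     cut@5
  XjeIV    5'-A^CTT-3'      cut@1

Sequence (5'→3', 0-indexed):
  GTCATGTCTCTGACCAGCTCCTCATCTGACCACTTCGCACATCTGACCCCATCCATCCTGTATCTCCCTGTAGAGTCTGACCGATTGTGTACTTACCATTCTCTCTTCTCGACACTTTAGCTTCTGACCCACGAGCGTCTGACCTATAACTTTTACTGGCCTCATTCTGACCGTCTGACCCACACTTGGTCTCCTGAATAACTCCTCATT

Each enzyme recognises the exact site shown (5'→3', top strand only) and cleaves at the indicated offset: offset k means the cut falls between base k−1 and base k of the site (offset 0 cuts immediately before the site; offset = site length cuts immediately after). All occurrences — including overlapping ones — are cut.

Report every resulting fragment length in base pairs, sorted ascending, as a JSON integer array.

[2,2,5,5,6,6,6,7,7,7,8,9,9,10,10,14,15,15,15,16,18,18]

Site scan:
  YnoVI TCTC/1: at [6, 62, 99, 101, 106, 189] ⇒ [7, 63, 100, 102, 107, 190]
  EstII TCTGACC/6: at [8, 24, 41, 75, 122, 137, 165, 173] ⇒ [14, 30, 47, 81, 128, 143, 171, 179]
  VbrIV CCTCA/5: at [19, 159, 203] ⇒ [24, 164, 208]
  XjeIV ACTT/1: at [31, 90, 113, 148, 183] ⇒ [32, 91, 114, 149, 184]

Pooled cuts: [7, 14, 24, 30, 32, 47, 63, 81, 91, 100, 102, 107, 114, 128, 143, 149, 164, 171, 179, 184, 190, 208]

Fragments:
  7→14: 7 bp
  14→24: 10 bp
  24→30: 6 bp
  30→32: 2 bp
  32→47: 15 bp
  47→63: 16 bp
  63→81: 18 bp
  81→91: 10 bp
  91→100: 9 bp
  100→102: 2 bp
  102→107: 5 bp
  107→114: 7 bp
  114→128: 14 bp
  128→143: 15 bp
  143→149: 6 bp
  149→164: 15 bp
  164→171: 7 bp
  171→179: 8 bp
  179→184: 5 bp
  184→190: 6 bp
  190→208: 18 bp
  208→7 (wrap): 210-208+7 = 9 bp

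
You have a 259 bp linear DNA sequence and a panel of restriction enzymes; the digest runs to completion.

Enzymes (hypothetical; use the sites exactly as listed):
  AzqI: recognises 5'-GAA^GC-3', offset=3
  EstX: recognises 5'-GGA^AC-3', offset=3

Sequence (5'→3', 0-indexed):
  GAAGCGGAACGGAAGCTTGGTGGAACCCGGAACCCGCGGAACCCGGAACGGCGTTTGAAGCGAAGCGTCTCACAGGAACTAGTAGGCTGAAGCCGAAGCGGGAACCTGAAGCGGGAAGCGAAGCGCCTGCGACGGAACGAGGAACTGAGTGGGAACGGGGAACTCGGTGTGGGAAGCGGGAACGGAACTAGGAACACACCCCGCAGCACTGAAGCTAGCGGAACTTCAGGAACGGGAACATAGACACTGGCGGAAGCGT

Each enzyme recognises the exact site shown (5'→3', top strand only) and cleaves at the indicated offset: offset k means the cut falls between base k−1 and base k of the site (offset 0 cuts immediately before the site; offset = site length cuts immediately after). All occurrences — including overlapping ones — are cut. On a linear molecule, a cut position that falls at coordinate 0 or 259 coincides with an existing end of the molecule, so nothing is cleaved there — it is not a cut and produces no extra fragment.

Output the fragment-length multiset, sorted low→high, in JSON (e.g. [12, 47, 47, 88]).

Scan for sites:
  AzqI (GAAGC, off=3): starts [0, 11, 56, 61, 88, 94, 107, 114, 119, 172, 210, 252] → cuts [3, 14, 59, 64, 91, 97, 110, 117, 122, 175, 213, 255]
  EstX (GGAAC, off=3): starts [5, 21, 28, 37, 44, 74, 100, 133, 140, 151, 158, 178, 183, 190, 219, 228, 234] → cuts [8, 24, 31, 40, 47, 77, 103, 136, 143, 154, 161, 181, 186, 193, 222, 231, 237]

Pooled cuts: [3, 8, 14, 24, 31, 40, 47, 59, 64, 77, 91, 97, 103, 110, 117, 122, 136, 143, 154, 161, 175, 181, 186, 193, 213, 222, 231, 237, 255]

Fragment lengths:
  [0,3): 3 bp
  [3,8): 5 bp
  [8,14): 6 bp
  [14,24): 10 bp
  [24,31): 7 bp
  [31,40): 9 bp
  [40,47): 7 bp
  [47,59): 12 bp
  [59,64): 5 bp
  [64,77): 13 bp
  [77,91): 14 bp
  [91,97): 6 bp
  [97,103): 6 bp
  [103,110): 7 bp
  [110,117): 7 bp
  [117,122): 5 bp
  [122,136): 14 bp
  [136,143): 7 bp
  [143,154): 11 bp
  [154,161): 7 bp
  [161,175): 14 bp
  [175,181): 6 bp
  [181,186): 5 bp
  [186,193): 7 bp
  [193,213): 20 bp
  [213,222): 9 bp
  [222,231): 9 bp
  [231,237): 6 bp
  [237,255): 18 bp
  [255,259): 4 bp

[3,4,5,5,5,5,6,6,6,6,6,7,7,7,7,7,7,7,9,9,9,10,11,12,13,14,14,14,18,20]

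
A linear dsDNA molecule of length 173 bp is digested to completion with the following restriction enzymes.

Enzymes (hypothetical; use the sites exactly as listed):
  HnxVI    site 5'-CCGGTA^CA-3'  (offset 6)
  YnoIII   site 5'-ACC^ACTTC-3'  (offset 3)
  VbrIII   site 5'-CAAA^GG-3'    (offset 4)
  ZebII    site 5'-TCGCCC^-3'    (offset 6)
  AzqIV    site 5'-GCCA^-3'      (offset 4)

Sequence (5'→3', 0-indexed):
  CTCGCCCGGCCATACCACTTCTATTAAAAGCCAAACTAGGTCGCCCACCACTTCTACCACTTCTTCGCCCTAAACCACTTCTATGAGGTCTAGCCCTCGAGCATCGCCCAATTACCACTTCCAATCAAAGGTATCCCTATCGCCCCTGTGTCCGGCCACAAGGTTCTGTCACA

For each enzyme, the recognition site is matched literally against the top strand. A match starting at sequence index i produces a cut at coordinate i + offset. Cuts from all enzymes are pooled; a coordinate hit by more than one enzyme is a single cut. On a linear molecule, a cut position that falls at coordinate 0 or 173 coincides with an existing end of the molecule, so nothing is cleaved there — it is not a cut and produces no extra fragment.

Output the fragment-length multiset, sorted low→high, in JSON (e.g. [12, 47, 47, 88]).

[3,4,5,6,7,7,9,12,13,13,13,15,16,17,33]

Site scan:
  HnxVI (CCGGTACA, off=6): no sites
  YnoIII ACCACTTC/3: at [13, 46, 55, 73, 113] ⇒ [16, 49, 58, 76, 116]
  VbrIII CAAAGG/4: at [125] ⇒ [129]
  ZebII TCGCCC/6: at [1, 40, 64, 103, 139] ⇒ [7, 46, 70, 109, 145]
  AzqIV GCCA/4: at [8, 29, 154] ⇒ [12, 33, 158]

Pooled cuts: [7, 12, 16, 33, 46, 49, 58, 70, 76, 109, 116, 129, 145, 158]

Fragment lengths:
  [0,7): 7 bp
  [7,12): 5 bp
  [12,16): 4 bp
  [16,33): 17 bp
  [33,46): 13 bp
  [46,49): 3 bp
  [49,58): 9 bp
  [58,70): 12 bp
  [70,76): 6 bp
  [76,109): 33 bp
  [109,116): 7 bp
  [116,129): 13 bp
  [129,145): 16 bp
  [145,158): 13 bp
  [158,173): 15 bp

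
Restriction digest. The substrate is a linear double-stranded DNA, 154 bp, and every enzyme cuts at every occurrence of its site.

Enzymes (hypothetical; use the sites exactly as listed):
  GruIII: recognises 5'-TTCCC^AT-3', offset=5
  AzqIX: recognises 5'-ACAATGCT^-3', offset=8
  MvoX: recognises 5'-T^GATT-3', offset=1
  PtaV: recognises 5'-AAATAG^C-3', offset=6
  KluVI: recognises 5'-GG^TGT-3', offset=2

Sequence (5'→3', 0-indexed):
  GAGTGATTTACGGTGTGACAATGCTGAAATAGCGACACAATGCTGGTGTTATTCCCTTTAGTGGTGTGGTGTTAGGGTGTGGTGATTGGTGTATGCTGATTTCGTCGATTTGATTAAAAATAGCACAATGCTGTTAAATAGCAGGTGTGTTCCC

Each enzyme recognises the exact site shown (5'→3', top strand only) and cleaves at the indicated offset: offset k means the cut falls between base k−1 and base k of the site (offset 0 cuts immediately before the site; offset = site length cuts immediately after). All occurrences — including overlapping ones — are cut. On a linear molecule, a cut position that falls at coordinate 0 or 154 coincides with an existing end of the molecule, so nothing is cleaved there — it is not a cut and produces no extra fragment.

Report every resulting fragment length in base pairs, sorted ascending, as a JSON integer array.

[2,4,4,5,6,6,7,8,8,9,9,9,9,12,12,12,14,18]

Per-enzyme occurrences:
  GruIII (TTCCCAT, off=5): no sites
  AzqIX ACAATGCT/8: at [17, 36, 124] ⇒ [25, 44, 132]
  MvoX TGATT/1: at [3, 82, 96, 110] ⇒ [4, 83, 97, 111]
  PtaV AAATAGC/6: at [26, 117, 135] ⇒ [32, 123, 141]
  KluVI GGTGT/2: at [11, 44, 62, 67, 75, 87, 143] ⇒ [13, 46, 64, 69, 77, 89, 145]

Pooled cuts: [4, 13, 25, 32, 44, 46, 64, 69, 77, 83, 89, 97, 111, 123, 132, 141, 145]

Fragments:
  [0,4): 4 bp
  [4,13): 9 bp
  [13,25): 12 bp
  [25,32): 7 bp
  [32,44): 12 bp
  [44,46): 2 bp
  [46,64): 18 bp
  [64,69): 5 bp
  [69,77): 8 bp
  [77,83): 6 bp
  [83,89): 6 bp
  [89,97): 8 bp
  [97,111): 14 bp
  [111,123): 12 bp
  [123,132): 9 bp
  [132,141): 9 bp
  [141,145): 4 bp
  [145,154): 9 bp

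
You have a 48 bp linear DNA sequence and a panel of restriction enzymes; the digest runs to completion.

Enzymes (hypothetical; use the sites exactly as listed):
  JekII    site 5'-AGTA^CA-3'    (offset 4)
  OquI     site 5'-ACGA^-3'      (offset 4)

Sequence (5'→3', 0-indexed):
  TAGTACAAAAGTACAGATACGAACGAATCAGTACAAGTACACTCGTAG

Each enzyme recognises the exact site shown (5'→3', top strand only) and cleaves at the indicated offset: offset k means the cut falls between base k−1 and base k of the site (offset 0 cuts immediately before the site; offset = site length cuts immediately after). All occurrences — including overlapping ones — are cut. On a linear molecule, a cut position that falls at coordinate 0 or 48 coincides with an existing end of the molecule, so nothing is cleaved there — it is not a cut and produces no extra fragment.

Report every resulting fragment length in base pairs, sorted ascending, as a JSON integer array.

[4,5,6,7,8,9,9]

Scan for sites:
  JekII AGTACA/4: at [1, 9, 29, 35] ⇒ [5, 13, 33, 39]
  OquI ACGA/4: at [18, 22] ⇒ [22, 26]

All cut coordinates (distinct, sorted): [5, 13, 22, 26, 33, 39]

Fragment lengths:
  [0,5): 5 bp
  [5,13): 8 bp
  [13,22): 9 bp
  [22,26): 4 bp
  [26,33): 7 bp
  [33,39): 6 bp
  [39,48): 9 bp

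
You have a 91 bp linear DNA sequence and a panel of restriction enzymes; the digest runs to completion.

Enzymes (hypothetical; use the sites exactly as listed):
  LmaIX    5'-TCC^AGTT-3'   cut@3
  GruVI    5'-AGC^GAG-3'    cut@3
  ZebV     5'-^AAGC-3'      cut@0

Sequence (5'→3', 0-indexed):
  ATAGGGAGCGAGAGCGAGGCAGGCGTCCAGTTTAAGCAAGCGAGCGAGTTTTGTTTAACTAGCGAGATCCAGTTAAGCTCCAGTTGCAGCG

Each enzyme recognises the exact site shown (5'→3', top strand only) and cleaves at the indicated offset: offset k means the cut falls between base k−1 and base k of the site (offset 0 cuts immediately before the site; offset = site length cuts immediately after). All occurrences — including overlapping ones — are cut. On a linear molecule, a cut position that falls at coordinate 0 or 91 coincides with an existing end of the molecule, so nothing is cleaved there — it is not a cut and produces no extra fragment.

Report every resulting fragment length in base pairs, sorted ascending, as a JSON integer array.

Site scan:
  LmaIX (TCCAGTT, off=3): starts [25, 67, 78] → cuts [28, 70, 81]
  GruVI (AGCGAG, off=3): starts [6, 12, 38, 42, 60] → cuts [9, 15, 41, 45, 63]
  ZebV (AAGC, off=0): starts [33, 37, 74] → cuts [33, 37, 74]

All cut coordinates (distinct, sorted): [9, 15, 28, 33, 37, 41, 45, 63, 70, 74, 81]

Fragments:
  [0,9): 9 bp
  [9,15): 6 bp
  [15,28): 13 bp
  [28,33): 5 bp
  [33,37): 4 bp
  [37,41): 4 bp
  [41,45): 4 bp
  [45,63): 18 bp
  [63,70): 7 bp
  [70,74): 4 bp
  [74,81): 7 bp
  [81,91): 10 bp

[4,4,4,4,5,6,7,7,9,10,13,18]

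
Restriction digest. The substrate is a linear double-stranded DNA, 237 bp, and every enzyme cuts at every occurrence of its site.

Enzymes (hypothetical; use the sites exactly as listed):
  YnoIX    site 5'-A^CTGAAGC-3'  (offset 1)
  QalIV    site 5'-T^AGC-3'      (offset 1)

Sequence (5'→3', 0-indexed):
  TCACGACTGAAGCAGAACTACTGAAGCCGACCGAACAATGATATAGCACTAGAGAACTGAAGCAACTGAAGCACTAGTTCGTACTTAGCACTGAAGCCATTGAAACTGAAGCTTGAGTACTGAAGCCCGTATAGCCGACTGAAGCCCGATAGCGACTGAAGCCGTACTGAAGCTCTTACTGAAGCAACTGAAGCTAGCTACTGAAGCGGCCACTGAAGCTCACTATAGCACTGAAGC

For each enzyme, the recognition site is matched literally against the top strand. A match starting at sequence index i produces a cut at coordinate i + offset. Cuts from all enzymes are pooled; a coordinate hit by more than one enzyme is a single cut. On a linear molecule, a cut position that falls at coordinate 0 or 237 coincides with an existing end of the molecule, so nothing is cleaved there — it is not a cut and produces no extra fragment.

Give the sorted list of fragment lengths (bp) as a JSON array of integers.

Per-enzyme occurrences:
  YnoIX (ACTGAAGC, off=1): starts [5, 19, 55, 64, 89, 104, 118, 137, 154, 165, 177, 186, 199, 211, 229] → cuts [6, 20, 56, 65, 90, 105, 119, 138, 155, 166, 178, 187, 200, 212, 230]
  QalIV (TAGC, off=1): starts [43, 85, 131, 149, 194, 225] → cuts [44, 86, 132, 150, 195, 226]

All cut coordinates (distinct, sorted): [6, 20, 44, 56, 65, 86, 90, 105, 119, 132, 138, 150, 155, 166, 178, 187, 195, 200, 212, 226, 230]

Fragments:
  [0,6): 6 bp
  [6,20): 14 bp
  [20,44): 24 bp
  [44,56): 12 bp
  [56,65): 9 bp
  [65,86): 21 bp
  [86,90): 4 bp
  [90,105): 15 bp
  [105,119): 14 bp
  [119,132): 13 bp
  [132,138): 6 bp
  [138,150): 12 bp
  [150,155): 5 bp
  [155,166): 11 bp
  [166,178): 12 bp
  [178,187): 9 bp
  [187,195): 8 bp
  [195,200): 5 bp
  [200,212): 12 bp
  [212,226): 14 bp
  [226,230): 4 bp
  [230,237): 7 bp

[4,4,5,5,6,6,7,8,9,9,11,12,12,12,12,13,14,14,14,15,21,24]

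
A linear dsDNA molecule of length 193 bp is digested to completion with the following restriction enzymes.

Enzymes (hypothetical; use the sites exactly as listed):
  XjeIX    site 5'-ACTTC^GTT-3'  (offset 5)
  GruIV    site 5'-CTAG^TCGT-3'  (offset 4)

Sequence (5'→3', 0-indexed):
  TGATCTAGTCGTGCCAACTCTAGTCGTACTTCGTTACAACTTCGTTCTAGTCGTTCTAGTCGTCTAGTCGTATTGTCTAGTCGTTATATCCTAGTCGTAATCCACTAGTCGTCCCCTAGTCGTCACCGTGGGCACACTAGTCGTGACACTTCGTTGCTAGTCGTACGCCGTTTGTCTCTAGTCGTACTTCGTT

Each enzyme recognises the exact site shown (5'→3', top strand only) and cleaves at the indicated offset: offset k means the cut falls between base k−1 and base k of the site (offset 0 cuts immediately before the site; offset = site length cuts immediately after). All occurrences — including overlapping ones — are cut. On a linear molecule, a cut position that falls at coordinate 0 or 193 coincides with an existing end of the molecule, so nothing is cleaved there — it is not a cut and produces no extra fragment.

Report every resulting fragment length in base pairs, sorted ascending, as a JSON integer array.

[3,7,8,8,8,9,9,9,11,11,12,13,14,14,15,21,21]

Per-enzyme occurrences:
  XjeIX ACTTCGTT/5: at [27, 38, 147, 185] ⇒ [32, 43, 152, 190]
  GruIV CTAGTCGT/4: at [4, 19, 46, 55, 63, 76, 90, 104, 115, 136, 156, 177] ⇒ [8, 23, 50, 59, 67, 80, 94, 108, 119, 140, 160, 181]

All cut coordinates (distinct, sorted): [8, 23, 32, 43, 50, 59, 67, 80, 94, 108, 119, 140, 152, 160, 181, 190]

Fragments:
  [0,8): 8 bp
  [8,23): 15 bp
  [23,32): 9 bp
  [32,43): 11 bp
  [43,50): 7 bp
  [50,59): 9 bp
  [59,67): 8 bp
  [67,80): 13 bp
  [80,94): 14 bp
  [94,108): 14 bp
  [108,119): 11 bp
  [119,140): 21 bp
  [140,152): 12 bp
  [152,160): 8 bp
  [160,181): 21 bp
  [181,190): 9 bp
  [190,193): 3 bp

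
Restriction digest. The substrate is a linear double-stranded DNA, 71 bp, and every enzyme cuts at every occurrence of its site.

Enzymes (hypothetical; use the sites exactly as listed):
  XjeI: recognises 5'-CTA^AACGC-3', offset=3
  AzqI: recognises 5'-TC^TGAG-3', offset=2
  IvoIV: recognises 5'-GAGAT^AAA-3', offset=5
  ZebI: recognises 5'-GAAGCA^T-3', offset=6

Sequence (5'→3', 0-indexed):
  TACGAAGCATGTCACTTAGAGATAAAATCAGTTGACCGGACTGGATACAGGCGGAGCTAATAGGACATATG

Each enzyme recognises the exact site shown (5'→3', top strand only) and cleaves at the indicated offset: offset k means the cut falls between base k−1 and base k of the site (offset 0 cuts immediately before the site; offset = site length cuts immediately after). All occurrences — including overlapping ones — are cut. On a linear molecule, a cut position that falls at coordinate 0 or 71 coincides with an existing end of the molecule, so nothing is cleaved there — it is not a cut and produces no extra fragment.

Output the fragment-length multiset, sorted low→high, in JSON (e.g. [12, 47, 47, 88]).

Site scan:
  XjeI (CTAAACGC, off=3): no sites
  AzqI (TCTGAG, off=2): no sites
  IvoIV (GAGATAAA, off=5): starts [18] → cuts [23]
  ZebI (GAAGCAT, off=6): starts [3] → cuts [9]

All cut coordinates (distinct, sorted): [9, 23]

Fragment lengths:
  [0,9): 9 bp
  [9,23): 14 bp
  [23,71): 48 bp

[9,14,48]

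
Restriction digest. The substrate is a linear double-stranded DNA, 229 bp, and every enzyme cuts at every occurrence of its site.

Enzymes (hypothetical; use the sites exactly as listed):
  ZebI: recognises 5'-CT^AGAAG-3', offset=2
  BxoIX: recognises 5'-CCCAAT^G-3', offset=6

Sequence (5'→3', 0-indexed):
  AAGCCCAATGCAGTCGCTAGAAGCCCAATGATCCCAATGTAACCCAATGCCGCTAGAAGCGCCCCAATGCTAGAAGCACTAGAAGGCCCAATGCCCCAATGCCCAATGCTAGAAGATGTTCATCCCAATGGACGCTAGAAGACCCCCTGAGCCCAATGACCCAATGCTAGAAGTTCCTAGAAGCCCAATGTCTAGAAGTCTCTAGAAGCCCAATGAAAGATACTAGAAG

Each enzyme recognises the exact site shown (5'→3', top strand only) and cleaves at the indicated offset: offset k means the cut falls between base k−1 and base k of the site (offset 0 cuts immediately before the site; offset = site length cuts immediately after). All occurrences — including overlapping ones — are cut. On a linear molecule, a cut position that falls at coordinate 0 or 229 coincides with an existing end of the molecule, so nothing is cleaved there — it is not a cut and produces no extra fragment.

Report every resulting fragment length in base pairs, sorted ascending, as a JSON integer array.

[3,3,3,4,5,6,7,7,8,8,9,9,9,9,10,10,10,10,11,11,11,12,14,19,21]

Scan for sites:
  ZebI CTAGAAG/2: at [16, 52, 69, 78, 108, 134, 166, 176, 191, 201, 222] ⇒ [18, 54, 71, 80, 110, 136, 168, 178, 193, 203, 224]
  BxoIX CCCAATG/6: at [3, 23, 32, 42, 62, 86, 94, 101, 123, 151, 159, 183, 208] ⇒ [9, 29, 38, 48, 68, 92, 100, 107, 129, 157, 165, 189, 214]

Pooled cuts: [9, 18, 29, 38, 48, 54, 68, 71, 80, 92, 100, 107, 110, 129, 136, 157, 165, 168, 178, 189, 193, 203, 214, 224]

Fragments:
  [0,9): 9 bp
  [9,18): 9 bp
  [18,29): 11 bp
  [29,38): 9 bp
  [38,48): 10 bp
  [48,54): 6 bp
  [54,68): 14 bp
  [68,71): 3 bp
  [71,80): 9 bp
  [80,92): 12 bp
  [92,100): 8 bp
  [100,107): 7 bp
  [107,110): 3 bp
  [110,129): 19 bp
  [129,136): 7 bp
  [136,157): 21 bp
  [157,165): 8 bp
  [165,168): 3 bp
  [168,178): 10 bp
  [178,189): 11 bp
  [189,193): 4 bp
  [193,203): 10 bp
  [203,214): 11 bp
  [214,224): 10 bp
  [224,229): 5 bp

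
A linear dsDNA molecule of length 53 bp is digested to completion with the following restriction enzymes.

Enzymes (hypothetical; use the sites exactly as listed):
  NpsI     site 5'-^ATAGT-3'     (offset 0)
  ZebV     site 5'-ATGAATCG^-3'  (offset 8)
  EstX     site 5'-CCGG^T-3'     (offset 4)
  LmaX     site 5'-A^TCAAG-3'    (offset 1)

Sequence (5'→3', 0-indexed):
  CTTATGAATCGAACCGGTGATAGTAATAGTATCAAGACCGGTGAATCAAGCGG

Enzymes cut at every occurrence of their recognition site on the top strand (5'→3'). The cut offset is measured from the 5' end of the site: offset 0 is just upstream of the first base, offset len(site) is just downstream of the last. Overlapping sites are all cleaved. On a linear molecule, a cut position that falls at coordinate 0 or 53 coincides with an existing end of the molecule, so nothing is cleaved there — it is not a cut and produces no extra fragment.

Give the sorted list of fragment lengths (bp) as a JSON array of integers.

[2,4,6,6,6,8,10,11]

Per-enzyme occurrences:
  NpsI ATAGT/0: at [19, 25] ⇒ [19, 25]
  ZebV ATGAATCG/8: at [3] ⇒ [11]
  EstX CCGGT/4: at [13, 37] ⇒ [17, 41]
  LmaX ATCAAG/1: at [30, 44] ⇒ [31, 45]

All cut coordinates (distinct, sorted): [11, 17, 19, 25, 31, 41, 45]

Fragment lengths:
  [0,11): 11 bp
  [11,17): 6 bp
  [17,19): 2 bp
  [19,25): 6 bp
  [25,31): 6 bp
  [31,41): 10 bp
  [41,45): 4 bp
  [45,53): 8 bp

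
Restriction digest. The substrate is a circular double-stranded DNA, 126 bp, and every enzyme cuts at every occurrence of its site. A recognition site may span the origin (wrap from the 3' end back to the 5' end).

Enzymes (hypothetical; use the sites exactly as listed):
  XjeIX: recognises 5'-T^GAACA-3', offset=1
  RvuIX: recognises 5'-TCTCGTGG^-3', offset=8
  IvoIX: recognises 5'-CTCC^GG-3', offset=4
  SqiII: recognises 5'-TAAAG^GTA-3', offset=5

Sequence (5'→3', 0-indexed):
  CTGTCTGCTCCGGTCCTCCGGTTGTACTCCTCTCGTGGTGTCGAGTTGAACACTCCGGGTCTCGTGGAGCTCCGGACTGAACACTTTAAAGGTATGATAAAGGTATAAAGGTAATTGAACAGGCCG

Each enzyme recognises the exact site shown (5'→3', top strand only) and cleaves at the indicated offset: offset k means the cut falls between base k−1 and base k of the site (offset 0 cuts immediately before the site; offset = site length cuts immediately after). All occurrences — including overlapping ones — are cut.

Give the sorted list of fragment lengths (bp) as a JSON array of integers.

[5,6,6,8,8,9,9,11,11,13,19,21]

Site scan:
  XjeIX TGAACA/1: at [46, 77, 115] ⇒ [47, 78, 116]
  RvuIX TCTCGTGG/8: at [30, 59] ⇒ [38, 67]
  IvoIX CTCCGG/4: at [7, 15, 52, 69] ⇒ [11, 19, 56, 73]
  SqiII TAAAGGTA/5: at [86, 97, 105] ⇒ [91, 102, 110]

All cut coordinates (distinct, sorted): [11, 19, 38, 47, 56, 67, 73, 78, 91, 102, 110, 116]

Fragments:
  11→19: 8 bp
  19→38: 19 bp
  38→47: 9 bp
  47→56: 9 bp
  56→67: 11 bp
  67→73: 6 bp
  73→78: 5 bp
  78→91: 13 bp
  91→102: 11 bp
  102→110: 8 bp
  110→116: 6 bp
  116→11 (wrap): 126-116+11 = 21 bp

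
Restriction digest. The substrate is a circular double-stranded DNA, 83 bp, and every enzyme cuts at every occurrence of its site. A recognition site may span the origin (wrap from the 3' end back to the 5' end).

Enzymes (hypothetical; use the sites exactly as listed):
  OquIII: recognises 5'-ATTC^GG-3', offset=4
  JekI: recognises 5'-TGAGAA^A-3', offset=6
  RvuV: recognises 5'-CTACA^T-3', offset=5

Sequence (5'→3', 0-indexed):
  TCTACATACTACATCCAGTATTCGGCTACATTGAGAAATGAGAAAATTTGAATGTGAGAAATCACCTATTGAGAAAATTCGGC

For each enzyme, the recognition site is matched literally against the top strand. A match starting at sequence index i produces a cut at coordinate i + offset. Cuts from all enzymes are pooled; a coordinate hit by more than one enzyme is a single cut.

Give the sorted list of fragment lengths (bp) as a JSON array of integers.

Scan for sites:
  OquIII (ATTCGG, off=4): starts [19, 76] → cuts [23, 80]
  JekI (TGAGAAA, off=6): starts [31, 38, 54, 69] → cuts [37, 44, 60, 75]
  RvuV (CTACAT, off=5): starts [1, 8, 25] → cuts [6, 13, 30]

All cut coordinates (distinct, sorted): [6, 13, 23, 30, 37, 44, 60, 75, 80]

Fragments:
  6→13: 7 bp
  13→23: 10 bp
  23→30: 7 bp
  30→37: 7 bp
  37→44: 7 bp
  44→60: 16 bp
  60→75: 15 bp
  75→80: 5 bp
  80→6 (wrap): 83-80+6 = 9 bp

[5,7,7,7,7,9,10,15,16]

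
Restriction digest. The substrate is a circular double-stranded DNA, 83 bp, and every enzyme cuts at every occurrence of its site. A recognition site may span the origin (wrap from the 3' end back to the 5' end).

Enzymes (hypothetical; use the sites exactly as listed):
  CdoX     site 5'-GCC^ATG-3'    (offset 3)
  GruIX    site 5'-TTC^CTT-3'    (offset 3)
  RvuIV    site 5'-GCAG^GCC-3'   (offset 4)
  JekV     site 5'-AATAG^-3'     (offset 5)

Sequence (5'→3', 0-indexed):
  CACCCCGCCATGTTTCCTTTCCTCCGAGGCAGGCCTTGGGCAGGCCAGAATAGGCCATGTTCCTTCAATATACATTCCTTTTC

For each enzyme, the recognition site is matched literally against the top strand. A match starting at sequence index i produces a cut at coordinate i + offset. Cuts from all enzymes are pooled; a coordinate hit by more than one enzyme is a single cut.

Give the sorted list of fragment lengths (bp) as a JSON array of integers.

[3,6,7,10,11,15,15,16]

Site scan:
  CdoX (GCCATG, off=3): starts [6, 53] → cuts [9, 56]
  GruIX (TTCCTT, off=3): starts [13, 59, 74] → cuts [16, 62, 77]
  RvuIV (GCAGGCC, off=4): starts [28, 39] → cuts [32, 43]
  JekV (AATAG, off=5): starts [48] → cuts [53]

Pooled cuts: [9, 16, 32, 43, 53, 56, 62, 77]

Fragment lengths:
  9→16: 7 bp
  16→32: 16 bp
  32→43: 11 bp
  43→53: 10 bp
  53→56: 3 bp
  56→62: 6 bp
  62→77: 15 bp
  77→9 (wrap): 83-77+9 = 15 bp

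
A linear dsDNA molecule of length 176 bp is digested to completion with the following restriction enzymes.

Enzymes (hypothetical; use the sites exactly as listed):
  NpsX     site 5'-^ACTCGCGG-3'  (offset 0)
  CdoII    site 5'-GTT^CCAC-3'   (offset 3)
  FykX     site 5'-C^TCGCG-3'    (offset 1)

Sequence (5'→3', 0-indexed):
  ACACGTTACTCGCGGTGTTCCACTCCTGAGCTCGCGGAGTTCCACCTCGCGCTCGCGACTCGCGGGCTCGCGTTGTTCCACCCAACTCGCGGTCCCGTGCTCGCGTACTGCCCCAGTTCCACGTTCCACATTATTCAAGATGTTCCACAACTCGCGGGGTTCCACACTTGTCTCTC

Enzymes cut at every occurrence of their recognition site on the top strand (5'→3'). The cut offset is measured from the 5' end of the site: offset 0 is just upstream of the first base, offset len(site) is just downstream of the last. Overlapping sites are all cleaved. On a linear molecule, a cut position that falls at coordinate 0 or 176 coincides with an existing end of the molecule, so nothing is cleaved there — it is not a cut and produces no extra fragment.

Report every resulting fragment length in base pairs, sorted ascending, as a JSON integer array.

[2,2,2,2,5,5,5,6,7,7,7,8,10,10,10,10,12,14,15,18,19]

Site scan:
  NpsX ACTCGCGG/0: at [7, 57, 84, 149] ⇒ [7, 57, 84, 149]
  CdoII GTTCCAC/3: at [16, 38, 74, 115, 122, 141, 158] ⇒ [19, 41, 77, 118, 125, 144, 161]
  FykX CTCGCG/1: at [8, 30, 45, 51, 58, 66, 85, 99, 150] ⇒ [9, 31, 46, 52, 59, 67, 86, 100, 151]

Pooled cuts: [7, 9, 19, 31, 41, 46, 52, 57, 59, 67, 77, 84, 86, 100, 118, 125, 144, 149, 151, 161]

Fragments:
  [0,7): 7 bp
  [7,9): 2 bp
  [9,19): 10 bp
  [19,31): 12 bp
  [31,41): 10 bp
  [41,46): 5 bp
  [46,52): 6 bp
  [52,57): 5 bp
  [57,59): 2 bp
  [59,67): 8 bp
  [67,77): 10 bp
  [77,84): 7 bp
  [84,86): 2 bp
  [86,100): 14 bp
  [100,118): 18 bp
  [118,125): 7 bp
  [125,144): 19 bp
  [144,149): 5 bp
  [149,151): 2 bp
  [151,161): 10 bp
  [161,176): 15 bp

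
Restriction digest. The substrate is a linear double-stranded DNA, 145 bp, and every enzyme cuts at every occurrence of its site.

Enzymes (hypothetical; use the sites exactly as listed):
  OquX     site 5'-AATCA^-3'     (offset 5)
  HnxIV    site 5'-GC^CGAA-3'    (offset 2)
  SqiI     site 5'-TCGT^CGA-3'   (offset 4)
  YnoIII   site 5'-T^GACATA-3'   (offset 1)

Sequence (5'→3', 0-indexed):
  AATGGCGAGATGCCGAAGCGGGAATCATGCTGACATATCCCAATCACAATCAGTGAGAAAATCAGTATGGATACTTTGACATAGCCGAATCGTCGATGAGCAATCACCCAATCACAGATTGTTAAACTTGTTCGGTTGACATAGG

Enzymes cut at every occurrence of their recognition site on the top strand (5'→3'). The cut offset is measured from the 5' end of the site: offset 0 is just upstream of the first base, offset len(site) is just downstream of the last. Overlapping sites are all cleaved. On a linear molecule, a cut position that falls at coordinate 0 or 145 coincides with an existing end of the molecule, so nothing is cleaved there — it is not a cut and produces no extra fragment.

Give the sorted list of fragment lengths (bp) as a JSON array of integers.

[4,6,8,8,8,8,12,13,13,13,14,15,23]

Site scan:
  OquX (AATCA, off=5): starts [22, 41, 47, 59, 101, 109] → cuts [27, 46, 52, 64, 106, 114]
  HnxIV (GCCGAA, off=2): starts [11, 83] → cuts [13, 85]
  SqiI (TCGTCGA, off=4): starts [89] → cuts [93]
  YnoIII (TGACATA, off=1): starts [30, 76, 136] → cuts [31, 77, 137]

All cut coordinates (distinct, sorted): [13, 27, 31, 46, 52, 64, 77, 85, 93, 106, 114, 137]

Fragments:
  [0,13): 13 bp
  [13,27): 14 bp
  [27,31): 4 bp
  [31,46): 15 bp
  [46,52): 6 bp
  [52,64): 12 bp
  [64,77): 13 bp
  [77,85): 8 bp
  [85,93): 8 bp
  [93,106): 13 bp
  [106,114): 8 bp
  [114,137): 23 bp
  [137,145): 8 bp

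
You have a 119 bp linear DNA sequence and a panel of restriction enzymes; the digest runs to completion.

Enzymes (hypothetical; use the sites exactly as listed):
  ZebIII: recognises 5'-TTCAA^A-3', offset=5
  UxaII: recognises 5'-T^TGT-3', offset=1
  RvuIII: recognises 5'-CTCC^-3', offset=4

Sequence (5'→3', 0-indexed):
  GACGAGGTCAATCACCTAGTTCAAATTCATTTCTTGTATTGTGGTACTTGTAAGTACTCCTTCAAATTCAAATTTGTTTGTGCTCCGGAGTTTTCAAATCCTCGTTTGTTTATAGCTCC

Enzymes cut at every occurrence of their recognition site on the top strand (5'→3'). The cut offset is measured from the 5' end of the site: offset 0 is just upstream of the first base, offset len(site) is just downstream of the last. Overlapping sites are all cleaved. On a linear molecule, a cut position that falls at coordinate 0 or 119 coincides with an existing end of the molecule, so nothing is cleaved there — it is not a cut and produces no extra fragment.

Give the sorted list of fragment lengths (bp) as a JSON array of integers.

[3,4,5,5,6,8,9,9,10,11,12,13,24]

Scan for sites:
  ZebIII (TTCAAA, off=5): starts [19, 60, 66, 92] → cuts [24, 65, 71, 97]
  UxaII (TTGT, off=1): starts [33, 38, 47, 73, 77, 105] → cuts [34, 39, 48, 74, 78, 106]
  RvuIII (CTCC, off=4): starts [56, 82, 115] → cuts [60, 86] (position 119 is a terminus of the linear molecule — no cut)

Pooled cuts: [24, 34, 39, 48, 60, 65, 71, 74, 78, 86, 97, 106]

Fragment lengths:
  [0,24): 24 bp
  [24,34): 10 bp
  [34,39): 5 bp
  [39,48): 9 bp
  [48,60): 12 bp
  [60,65): 5 bp
  [65,71): 6 bp
  [71,74): 3 bp
  [74,78): 4 bp
  [78,86): 8 bp
  [86,97): 11 bp
  [97,106): 9 bp
  [106,119): 13 bp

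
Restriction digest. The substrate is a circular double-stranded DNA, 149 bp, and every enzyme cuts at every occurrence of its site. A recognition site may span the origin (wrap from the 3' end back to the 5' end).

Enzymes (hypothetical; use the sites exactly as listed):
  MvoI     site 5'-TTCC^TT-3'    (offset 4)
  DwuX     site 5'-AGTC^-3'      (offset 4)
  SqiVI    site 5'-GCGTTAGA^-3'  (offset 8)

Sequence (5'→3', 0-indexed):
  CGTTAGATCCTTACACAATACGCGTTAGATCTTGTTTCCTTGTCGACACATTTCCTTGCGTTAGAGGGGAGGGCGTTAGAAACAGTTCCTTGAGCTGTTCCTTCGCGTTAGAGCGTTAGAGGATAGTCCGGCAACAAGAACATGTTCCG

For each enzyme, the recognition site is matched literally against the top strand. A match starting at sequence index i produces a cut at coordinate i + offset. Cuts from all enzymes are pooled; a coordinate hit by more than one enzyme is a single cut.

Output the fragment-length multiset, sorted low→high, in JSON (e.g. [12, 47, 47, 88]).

Site scan:
  MvoI (TTCCTT, off=4): starts [35, 51, 85, 97] → cuts [39, 55, 89, 101]
  DwuX (AGTC, off=4): starts [124] → cuts [128]
  SqiVI (GCGTTAGA, off=8): starts [21, 57, 72, 104, 112, 148] → cuts [7, 29, 65, 80, 112, 120]

Pooled cuts: [7, 29, 39, 55, 65, 80, 89, 101, 112, 120, 128]

Fragment lengths:
  7→29: 22 bp
  29→39: 10 bp
  39→55: 16 bp
  55→65: 10 bp
  65→80: 15 bp
  80→89: 9 bp
  89→101: 12 bp
  101→112: 11 bp
  112→120: 8 bp
  120→128: 8 bp
  128→7 (wrap): 149-128+7 = 28 bp

[8,8,9,10,10,11,12,15,16,22,28]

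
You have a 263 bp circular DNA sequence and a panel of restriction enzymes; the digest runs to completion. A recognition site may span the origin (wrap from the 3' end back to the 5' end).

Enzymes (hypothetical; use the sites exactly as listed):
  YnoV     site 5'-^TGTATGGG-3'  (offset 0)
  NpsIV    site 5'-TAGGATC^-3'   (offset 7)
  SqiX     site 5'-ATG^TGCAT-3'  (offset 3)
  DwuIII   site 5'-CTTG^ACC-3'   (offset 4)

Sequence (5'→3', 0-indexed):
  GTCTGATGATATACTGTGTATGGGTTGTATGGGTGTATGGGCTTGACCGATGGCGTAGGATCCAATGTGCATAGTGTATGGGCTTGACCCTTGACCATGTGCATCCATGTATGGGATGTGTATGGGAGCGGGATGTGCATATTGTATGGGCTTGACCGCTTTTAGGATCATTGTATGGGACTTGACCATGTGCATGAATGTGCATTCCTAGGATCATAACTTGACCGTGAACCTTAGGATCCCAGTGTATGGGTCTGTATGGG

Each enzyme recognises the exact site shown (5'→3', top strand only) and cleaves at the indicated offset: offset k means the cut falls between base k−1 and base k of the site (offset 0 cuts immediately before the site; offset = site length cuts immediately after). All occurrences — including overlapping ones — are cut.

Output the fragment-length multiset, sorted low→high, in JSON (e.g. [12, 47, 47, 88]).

[2,4,5,6,6,7,7,7,8,8,8,9,10,10,11,12,12,12,13,15,15,17,17,18,24]

Scan for sites:
  YnoV TGTATGGG/0: at [16, 25, 33, 74, 107, 118, 142, 171, 245, 255] ⇒ [16, 25, 33, 74, 107, 118, 142, 171, 245, 255]
  NpsIV TAGGATC/7: at [55, 162, 208, 234] ⇒ [62, 169, 215, 241]
  SqiX ATGTGCAT/3: at [64, 96, 132, 187, 197] ⇒ [67, 99, 135, 190, 200]
  DwuIII CTTGACC/4: at [41, 82, 89, 150, 180, 219] ⇒ [45, 86, 93, 154, 184, 223]

All cut coordinates (distinct, sorted): [16, 25, 33, 45, 62, 67, 74, 86, 93, 99, 107, 118, 135, 142, 154, 169, 171, 184, 190, 200, 215, 223, 241, 245, 255]

Fragments:
  16→25: 9 bp
  25→33: 8 bp
  33→45: 12 bp
  45→62: 17 bp
  62→67: 5 bp
  67→74: 7 bp
  74→86: 12 bp
  86→93: 7 bp
  93→99: 6 bp
  99→107: 8 bp
  107→118: 11 bp
  118→135: 17 bp
  135→142: 7 bp
  142→154: 12 bp
  154→169: 15 bp
  169→171: 2 bp
  171→184: 13 bp
  184→190: 6 bp
  190→200: 10 bp
  200→215: 15 bp
  215→223: 8 bp
  223→241: 18 bp
  241→245: 4 bp
  245→255: 10 bp
  255→16 (wrap): 263-255+16 = 24 bp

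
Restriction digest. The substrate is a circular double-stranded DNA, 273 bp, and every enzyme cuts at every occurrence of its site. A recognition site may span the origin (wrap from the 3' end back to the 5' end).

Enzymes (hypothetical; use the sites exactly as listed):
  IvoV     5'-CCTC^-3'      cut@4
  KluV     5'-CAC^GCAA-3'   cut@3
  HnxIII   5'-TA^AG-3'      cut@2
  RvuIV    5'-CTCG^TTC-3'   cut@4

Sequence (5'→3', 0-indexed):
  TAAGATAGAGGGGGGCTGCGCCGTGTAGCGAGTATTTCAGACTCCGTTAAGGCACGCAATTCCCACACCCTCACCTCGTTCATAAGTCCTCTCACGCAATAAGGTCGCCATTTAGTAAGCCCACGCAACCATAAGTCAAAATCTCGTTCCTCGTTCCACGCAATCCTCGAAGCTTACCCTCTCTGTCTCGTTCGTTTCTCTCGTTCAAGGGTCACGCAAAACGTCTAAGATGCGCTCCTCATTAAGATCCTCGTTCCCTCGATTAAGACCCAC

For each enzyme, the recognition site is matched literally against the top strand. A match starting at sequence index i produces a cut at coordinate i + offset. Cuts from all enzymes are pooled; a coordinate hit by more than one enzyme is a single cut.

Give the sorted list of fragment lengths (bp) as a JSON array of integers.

[1,1,1,4,4,5,5,6,6,6,6,6,7,7,7,8,9,9,9,10,12,12,13,13,13,13,16,17,47]

Per-enzyme occurrences:
  IvoV CCTC/4: at [68, 73, 87, 148, 164, 177, 236, 248, 256] ⇒ [72, 77, 91, 152, 168, 181, 240, 252, 260]
  KluV CACGCAA/3: at [52, 92, 121, 156, 212] ⇒ [55, 95, 124, 159, 215]
  HnxIII TAAG/2: at [0, 47, 82, 99, 115, 131, 225, 242, 263] ⇒ [2, 49, 84, 101, 117, 133, 227, 244, 265]
  RvuIV CTCGTTC/4: at [74, 142, 149, 186, 199, 249] ⇒ [78, 146, 153, 190, 203, 253]

All cut coordinates (distinct, sorted): [2, 49, 55, 72, 77, 78, 84, 91, 95, 101, 117, 124, 133, 146, 152, 153, 159, 168, 181, 190, 203, 215, 227, 240, 244, 252, 253, 260, 265]

Fragments:
  2→49: 47 bp
  49→55: 6 bp
  55→72: 17 bp
  72→77: 5 bp
  77→78: 1 bp
  78→84: 6 bp
  84→91: 7 bp
  91→95: 4 bp
  95→101: 6 bp
  101→117: 16 bp
  117→124: 7 bp
  124→133: 9 bp
  133→146: 13 bp
  146→152: 6 bp
  152→153: 1 bp
  153→159: 6 bp
  159→168: 9 bp
  168→181: 13 bp
  181→190: 9 bp
  190→203: 13 bp
  203→215: 12 bp
  215→227: 12 bp
  227→240: 13 bp
  240→244: 4 bp
  244→252: 8 bp
  252→253: 1 bp
  253→260: 7 bp
  260→265: 5 bp
  265→2 (wrap): 273-265+2 = 10 bp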